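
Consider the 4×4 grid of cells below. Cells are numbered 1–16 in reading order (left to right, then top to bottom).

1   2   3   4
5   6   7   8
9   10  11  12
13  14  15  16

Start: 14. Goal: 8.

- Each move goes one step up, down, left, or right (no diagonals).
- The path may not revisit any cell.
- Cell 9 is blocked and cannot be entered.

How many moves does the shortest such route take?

The Manhattan distance from 14 to 8 is |4−2| + |2−4| = 4, so at least 4 moves are needed.
A route of 4 moves achieves this: 14 → 10 → 6 → 7 → 8.
Since 4 matches the lower bound, it is optimal.

4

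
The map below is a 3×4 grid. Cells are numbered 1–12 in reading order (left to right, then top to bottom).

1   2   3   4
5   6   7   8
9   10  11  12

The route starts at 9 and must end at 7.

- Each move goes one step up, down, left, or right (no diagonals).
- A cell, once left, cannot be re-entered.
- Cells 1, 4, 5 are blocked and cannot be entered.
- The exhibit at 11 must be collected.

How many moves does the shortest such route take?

Any route passes through 11 somewhere between 9 and 7. Summing Manhattan distances along the two legs (9 → 11 → 7) gives a lower bound of 2 + 1 = 3 moves.
A route of 3 moves achieves this: 9 → 10 → 11 → 7.
Since 3 matches the lower bound, it is optimal.

3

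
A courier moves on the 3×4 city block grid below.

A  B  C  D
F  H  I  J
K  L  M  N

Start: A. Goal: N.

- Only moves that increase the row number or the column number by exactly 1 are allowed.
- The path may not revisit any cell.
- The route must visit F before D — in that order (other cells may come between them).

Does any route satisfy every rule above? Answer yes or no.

D lies above F, so going from F to D would need an upward move — but moves only go right/down, so F cannot be visited before D.

no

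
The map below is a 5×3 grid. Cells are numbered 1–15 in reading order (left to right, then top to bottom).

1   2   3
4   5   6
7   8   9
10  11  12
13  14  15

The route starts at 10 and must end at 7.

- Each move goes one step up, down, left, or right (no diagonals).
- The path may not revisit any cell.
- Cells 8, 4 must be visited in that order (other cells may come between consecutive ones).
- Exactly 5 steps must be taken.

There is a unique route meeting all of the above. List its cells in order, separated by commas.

The waypoints must appear in the order 8, 4, with no cell reused.
Route from 10: right 1 to 11, up 2 to 5, left 1 to 4, down 1 to 7 — 5 moves in all.
Check: order respected (8 at step 2, 4 at step 4); 5 moves as required.

10, 11, 8, 5, 4, 7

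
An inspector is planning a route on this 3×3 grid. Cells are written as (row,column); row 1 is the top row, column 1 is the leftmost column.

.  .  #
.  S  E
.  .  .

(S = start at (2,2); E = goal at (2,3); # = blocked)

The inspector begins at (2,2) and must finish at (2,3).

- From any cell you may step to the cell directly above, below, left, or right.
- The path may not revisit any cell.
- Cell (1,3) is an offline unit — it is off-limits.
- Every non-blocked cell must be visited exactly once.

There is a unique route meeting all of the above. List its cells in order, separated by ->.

Need to visit all 8 open cells exactly once, starting at (2,2) and ending at (2,3).
Route from (2,2): up to (1,2), left to (1,1), 2× down (reaching (3,1)), 2× right (reaching (3,3)), up to (2,3) — 7 moves in all.
Check: all 8 open cells covered.

(2,2) -> (1,2) -> (1,1) -> (2,1) -> (3,1) -> (3,2) -> (3,3) -> (2,3)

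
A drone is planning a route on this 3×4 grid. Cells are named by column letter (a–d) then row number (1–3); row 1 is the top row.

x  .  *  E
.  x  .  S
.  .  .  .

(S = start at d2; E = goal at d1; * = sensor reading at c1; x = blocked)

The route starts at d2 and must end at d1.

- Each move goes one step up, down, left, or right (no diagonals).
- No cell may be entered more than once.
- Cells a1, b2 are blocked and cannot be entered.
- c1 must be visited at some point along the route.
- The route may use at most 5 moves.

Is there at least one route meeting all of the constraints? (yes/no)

One route that works: d2 → c2 → c1 → d1.

yes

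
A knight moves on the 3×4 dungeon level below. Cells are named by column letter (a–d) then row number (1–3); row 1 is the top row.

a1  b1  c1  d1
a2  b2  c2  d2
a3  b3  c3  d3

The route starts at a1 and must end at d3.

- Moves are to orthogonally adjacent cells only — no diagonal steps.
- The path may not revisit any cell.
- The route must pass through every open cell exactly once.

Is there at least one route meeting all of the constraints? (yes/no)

One route that works: a1 → a2 → a3 → b3 → b2 → b1 → c1 → d1 → d2 → c2 → c3 → d3.

yes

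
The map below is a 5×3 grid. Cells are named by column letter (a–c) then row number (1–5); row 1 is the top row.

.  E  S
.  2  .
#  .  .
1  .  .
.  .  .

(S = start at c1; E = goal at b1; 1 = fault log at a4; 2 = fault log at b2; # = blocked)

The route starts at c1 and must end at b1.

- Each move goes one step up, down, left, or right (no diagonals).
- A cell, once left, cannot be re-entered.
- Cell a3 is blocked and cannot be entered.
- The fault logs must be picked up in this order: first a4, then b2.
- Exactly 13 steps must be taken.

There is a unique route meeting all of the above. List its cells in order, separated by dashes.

The waypoints must appear in the order a4, b2, with no cell reused.
Route from c1: 4× down (reaching c5), 2× left (reaching a5), up to a4, right to b4, 2× up (reaching b2), left to a2, up to a1, right to b1 — 13 moves in all.
Check: order respected (1 at step 7, 2 at step 10); 13 moves as required.

c1 - c2 - c3 - c4 - c5 - b5 - a5 - a4 - b4 - b3 - b2 - a2 - a1 - b1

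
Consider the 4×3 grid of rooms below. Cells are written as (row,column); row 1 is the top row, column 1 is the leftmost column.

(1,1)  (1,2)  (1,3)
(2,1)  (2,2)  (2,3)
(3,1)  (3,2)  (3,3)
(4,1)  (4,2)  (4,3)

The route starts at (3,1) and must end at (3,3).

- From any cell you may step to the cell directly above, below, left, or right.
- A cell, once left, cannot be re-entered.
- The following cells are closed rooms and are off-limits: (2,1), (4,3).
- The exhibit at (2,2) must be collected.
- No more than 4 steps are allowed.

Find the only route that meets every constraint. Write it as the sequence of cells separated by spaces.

(3,1) (3,2) (2,2) (2,3) (3,3)

The budget equals the shortest possible length, so every move has to be on a shortest route through the required cells.
Route from (3,1): right to (3,2), up to (2,2), right to (2,3), down to (3,3) — 4 moves in all.
Check: all required cells visited; 4 ≤ 4 moves.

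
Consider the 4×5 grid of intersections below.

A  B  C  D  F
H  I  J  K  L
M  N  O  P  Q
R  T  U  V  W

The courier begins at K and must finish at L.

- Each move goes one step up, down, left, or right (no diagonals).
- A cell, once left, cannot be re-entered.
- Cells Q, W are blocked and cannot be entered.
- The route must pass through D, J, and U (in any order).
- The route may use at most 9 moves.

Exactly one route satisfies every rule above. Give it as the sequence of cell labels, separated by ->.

Any route must reach D, J, and U and still end at L within 9 moves, so the order of the required stops is forced.
Route from K: 2× down (reaching V), left to U, 3× up (reaching C), 2× right (reaching F), down to L — 9 moves in all.
Check: all required cells visited; 9 ≤ 9 moves.

K -> P -> V -> U -> O -> J -> C -> D -> F -> L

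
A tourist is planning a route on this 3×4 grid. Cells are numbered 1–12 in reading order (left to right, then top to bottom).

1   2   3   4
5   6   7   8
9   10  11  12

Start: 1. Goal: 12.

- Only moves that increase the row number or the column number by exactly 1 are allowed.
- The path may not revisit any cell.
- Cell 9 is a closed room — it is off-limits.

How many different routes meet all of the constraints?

9

A right/down-only route from 1 to 12 makes exactly 2 down-moves and 3 right-moves in some order.
With no other constraints that would be C(5,2) = 10 routes.
Subtract routes through each blocked cell (inclusion–exclusion for overlaps): − through 9: 1 → 9.
That gives 9 routes.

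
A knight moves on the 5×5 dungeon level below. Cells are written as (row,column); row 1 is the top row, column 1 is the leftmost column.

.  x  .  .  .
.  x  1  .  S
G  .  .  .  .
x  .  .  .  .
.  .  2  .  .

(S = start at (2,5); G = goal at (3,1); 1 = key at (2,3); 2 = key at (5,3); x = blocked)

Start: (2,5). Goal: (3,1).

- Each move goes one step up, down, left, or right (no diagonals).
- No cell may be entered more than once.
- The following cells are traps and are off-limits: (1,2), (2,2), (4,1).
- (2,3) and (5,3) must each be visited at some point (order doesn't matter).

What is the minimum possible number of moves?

Any route passes through (2,3) and (5,3) in some order between (2,5) and (3,1). Summing Manhattan distances along each leg and taking the cheapest ordering ((2,5) → (2,3) → (5,3) → (3,1)) gives a lower bound of 2 + 3 + 4 = 9 moves.
A route of 9 moves achieves this: (2,5) → (2,4) → (2,3) → (3,3) → (4,3) → (5,3) → (5,2) → (4,2) → (3,2) → (3,1).
Since 9 matches the lower bound, it is optimal.

9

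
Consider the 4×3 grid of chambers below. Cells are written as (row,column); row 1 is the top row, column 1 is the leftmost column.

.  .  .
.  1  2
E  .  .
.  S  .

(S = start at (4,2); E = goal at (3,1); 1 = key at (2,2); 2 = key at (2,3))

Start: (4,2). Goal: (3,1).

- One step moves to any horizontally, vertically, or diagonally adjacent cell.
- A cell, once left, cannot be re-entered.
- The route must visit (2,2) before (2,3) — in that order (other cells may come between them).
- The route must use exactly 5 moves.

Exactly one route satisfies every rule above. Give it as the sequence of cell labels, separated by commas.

(4,2), (3,3), (2,2), (2,3), (3,2), (3,1)

The waypoints must appear in the order (2,2), (2,3), with no cell reused.
Route from (4,2): up-right to (3,3), up-left to (2,2), right to (2,3), down-left to (3,2), left to (3,1) — 5 moves in all.
Check: order respected (1 at step 2, 2 at step 3); 5 moves as required.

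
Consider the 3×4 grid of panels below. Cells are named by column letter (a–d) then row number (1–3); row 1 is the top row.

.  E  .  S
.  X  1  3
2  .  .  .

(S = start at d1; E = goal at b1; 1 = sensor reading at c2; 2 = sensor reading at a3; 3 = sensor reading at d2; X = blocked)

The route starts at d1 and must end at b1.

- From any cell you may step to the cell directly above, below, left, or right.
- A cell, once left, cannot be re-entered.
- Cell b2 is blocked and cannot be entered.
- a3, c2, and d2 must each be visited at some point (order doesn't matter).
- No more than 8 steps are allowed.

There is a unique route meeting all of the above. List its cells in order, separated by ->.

The 8-move cap with required stops at a3, c2, d2 leaves no slack for detours.
Route from d1: down to d2, left to c2, down to c3, 2× left (reaching a3), 2× up (reaching a1), right to b1 — 8 moves in all.
Check: all required cells visited; 8 ≤ 8 moves.

d1 -> d2 -> c2 -> c3 -> b3 -> a3 -> a2 -> a1 -> b1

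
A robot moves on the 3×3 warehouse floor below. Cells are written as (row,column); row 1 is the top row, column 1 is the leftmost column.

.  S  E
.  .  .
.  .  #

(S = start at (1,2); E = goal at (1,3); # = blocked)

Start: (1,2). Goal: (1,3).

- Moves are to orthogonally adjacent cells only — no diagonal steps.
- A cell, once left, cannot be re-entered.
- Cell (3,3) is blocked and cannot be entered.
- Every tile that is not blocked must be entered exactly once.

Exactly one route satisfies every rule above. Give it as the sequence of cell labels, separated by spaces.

(1,2) (1,1) (2,1) (3,1) (3,2) (2,2) (2,3) (1,3)

Need to visit all 8 open cells exactly once, starting at (1,2) and ending at (1,3).
Route from (1,2): left 1 to (1,1), down 2 to (3,1), right 1 to (3,2), up 1 to (2,2), right 1 to (2,3), up 1 to (1,3) — 7 moves in all.
Check: all 8 open cells covered.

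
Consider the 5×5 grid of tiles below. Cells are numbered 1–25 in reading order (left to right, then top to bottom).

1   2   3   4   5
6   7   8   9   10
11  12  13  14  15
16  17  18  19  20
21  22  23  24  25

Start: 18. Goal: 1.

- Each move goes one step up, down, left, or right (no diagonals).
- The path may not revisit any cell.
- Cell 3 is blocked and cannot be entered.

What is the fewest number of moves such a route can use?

5

The Manhattan distance from 18 to 1 is |4−1| + |3−1| = 5, so at least 5 moves are needed.
A route of 5 moves achieves this: 18 → 13 → 8 → 7 → 2 → 1.
Since 5 matches the lower bound, it is optimal.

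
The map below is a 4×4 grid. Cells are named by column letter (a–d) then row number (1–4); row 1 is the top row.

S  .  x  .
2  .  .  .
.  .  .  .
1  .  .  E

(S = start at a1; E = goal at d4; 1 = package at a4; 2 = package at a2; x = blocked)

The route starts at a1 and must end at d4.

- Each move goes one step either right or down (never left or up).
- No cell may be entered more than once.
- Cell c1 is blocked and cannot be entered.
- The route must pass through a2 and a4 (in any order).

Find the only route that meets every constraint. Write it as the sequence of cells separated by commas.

a1, a2, a3, a4, b4, c4, d4

Moves only go right or down, so the column and row indices never decrease.
Route from a1: down 3 to a4, right 3 to d4 — 6 moves in all.
Check: all required cells visited.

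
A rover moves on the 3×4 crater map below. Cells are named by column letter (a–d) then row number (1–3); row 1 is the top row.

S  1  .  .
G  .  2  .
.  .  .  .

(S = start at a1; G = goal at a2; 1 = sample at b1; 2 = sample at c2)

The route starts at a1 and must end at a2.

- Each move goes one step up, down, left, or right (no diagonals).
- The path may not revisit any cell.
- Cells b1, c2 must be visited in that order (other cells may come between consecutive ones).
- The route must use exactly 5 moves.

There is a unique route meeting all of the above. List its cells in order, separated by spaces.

The waypoints must appear in the order b1, c2, with no cell reused.
Route from a1: 2× right (reaching c1), down to c2, 2× left (reaching a2) — 5 moves in all.
Check: order respected (1 at step 1, 2 at step 3); 5 moves as required.

a1 b1 c1 c2 b2 a2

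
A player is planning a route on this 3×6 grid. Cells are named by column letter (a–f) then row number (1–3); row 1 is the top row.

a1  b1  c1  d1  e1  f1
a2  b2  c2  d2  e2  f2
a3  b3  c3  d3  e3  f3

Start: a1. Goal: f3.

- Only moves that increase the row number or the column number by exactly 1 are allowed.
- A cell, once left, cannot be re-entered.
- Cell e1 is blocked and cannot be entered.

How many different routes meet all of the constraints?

A right/down-only route from a1 to f3 makes exactly 2 down-moves and 5 right-moves in some order.
With no other constraints that would be C(7,2) = 21 routes.
Subtract routes through each blocked cell (inclusion–exclusion for overlaps): − through e1: 3 → 18.
That gives 18 routes.

18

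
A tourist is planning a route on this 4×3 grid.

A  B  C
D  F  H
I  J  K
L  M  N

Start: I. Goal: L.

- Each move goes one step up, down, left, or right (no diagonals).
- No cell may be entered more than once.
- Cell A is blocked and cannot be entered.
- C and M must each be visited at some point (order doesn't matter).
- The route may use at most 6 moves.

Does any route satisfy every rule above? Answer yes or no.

Even ignoring the no-revisit rule, getting from I to L, taking the cheapest ordering I → C → M → L needs at least 4 + 4 + 1 = 9 moves (Manhattan distance per leg), which exceeds the 6-move limit.

no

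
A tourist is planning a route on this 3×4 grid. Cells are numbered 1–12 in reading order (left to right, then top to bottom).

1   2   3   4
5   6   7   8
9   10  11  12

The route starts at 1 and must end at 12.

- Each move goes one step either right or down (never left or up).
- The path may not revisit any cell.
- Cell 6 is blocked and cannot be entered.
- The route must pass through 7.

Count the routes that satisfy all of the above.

A right/down-only route from 1 to 12 makes exactly 2 down-moves and 3 right-moves in some order.
With no other constraints that would be C(5,2) = 10 routes.
Split at 7 and multiply the segment counts (each segment already excludes blocked cells): 1→7: 1; 7→12: 2; product = 2.
That gives 2 routes.

2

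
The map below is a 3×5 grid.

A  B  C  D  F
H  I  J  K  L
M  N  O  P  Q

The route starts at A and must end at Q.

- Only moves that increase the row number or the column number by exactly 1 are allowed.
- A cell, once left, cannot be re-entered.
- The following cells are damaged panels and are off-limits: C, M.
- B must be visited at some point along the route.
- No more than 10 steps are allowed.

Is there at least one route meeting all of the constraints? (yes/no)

yes

One route that works: A → B → I → N → O → P → Q.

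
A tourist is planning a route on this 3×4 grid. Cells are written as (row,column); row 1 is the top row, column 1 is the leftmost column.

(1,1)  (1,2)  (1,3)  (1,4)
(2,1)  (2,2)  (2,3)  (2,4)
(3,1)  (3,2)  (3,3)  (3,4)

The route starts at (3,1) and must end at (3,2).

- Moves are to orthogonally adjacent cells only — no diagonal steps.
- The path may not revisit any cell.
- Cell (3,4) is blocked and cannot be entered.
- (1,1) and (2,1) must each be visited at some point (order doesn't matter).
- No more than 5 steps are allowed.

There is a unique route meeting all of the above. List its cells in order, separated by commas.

The budget equals the shortest possible length, so every move has to be on a shortest route through the required cells.
Route from (3,1): 2× up (reaching (1,1)), right to (1,2), 2× down (reaching (3,2)) — 5 moves in all.
Check: all required cells visited; 5 ≤ 5 moves.

(3,1), (2,1), (1,1), (1,2), (2,2), (3,2)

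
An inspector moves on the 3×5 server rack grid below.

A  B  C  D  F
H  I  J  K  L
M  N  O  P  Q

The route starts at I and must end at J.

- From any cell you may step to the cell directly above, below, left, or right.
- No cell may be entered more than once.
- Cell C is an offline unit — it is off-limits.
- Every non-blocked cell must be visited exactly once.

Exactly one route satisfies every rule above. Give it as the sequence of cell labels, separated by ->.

I -> B -> A -> H -> M -> N -> O -> P -> Q -> L -> F -> D -> K -> J

Need to visit all 14 open cells exactly once, starting at I and ending at J.
Cell B has only two open neighbours (I and A), so the path must pass straight through it: one of those is the cell it's entered from and the other is where it exits.
Route from I: up 1 to B, left 1 to A, down 2 to M, right 4 to Q, up 2 to F, left 1 to D, down 1 to K, left 1 to J — 13 moves in all.
Check: all 14 open cells covered.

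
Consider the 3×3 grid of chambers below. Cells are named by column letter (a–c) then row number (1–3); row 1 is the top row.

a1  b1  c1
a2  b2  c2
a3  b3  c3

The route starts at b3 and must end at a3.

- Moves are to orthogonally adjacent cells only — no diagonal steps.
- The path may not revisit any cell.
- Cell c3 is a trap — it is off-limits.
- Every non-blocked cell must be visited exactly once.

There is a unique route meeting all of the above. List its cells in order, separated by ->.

Need to visit all 8 open cells exactly once, starting at b3 and ending at a3.
Cell c1 has only two open neighbours (c2 and b1), so the path must pass straight through it: one of those is the cell it's entered from and the other is where it exits.
Route from b3: up 1 to b2, right 1 to c2, up 1 to c1, left 2 to a1, down 2 to a3 — 7 moves in all.
Check: all 8 open cells covered.

b3 -> b2 -> c2 -> c1 -> b1 -> a1 -> a2 -> a3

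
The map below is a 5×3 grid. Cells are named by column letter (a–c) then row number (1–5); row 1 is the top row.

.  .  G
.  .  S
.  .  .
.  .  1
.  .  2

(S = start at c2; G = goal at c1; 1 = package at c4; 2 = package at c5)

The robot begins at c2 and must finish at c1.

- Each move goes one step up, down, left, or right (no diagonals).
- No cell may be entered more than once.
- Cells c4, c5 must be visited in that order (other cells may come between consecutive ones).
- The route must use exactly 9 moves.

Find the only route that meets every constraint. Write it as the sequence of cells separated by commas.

The waypoints must appear in the order c4, c5, with no cell reused.
Route from c2: 3× down (reaching c5), left to b5, 4× up (reaching b1), right to c1 — 9 moves in all.
Check: order respected (1 at step 2, 2 at step 3); 9 moves as required.

c2, c3, c4, c5, b5, b4, b3, b2, b1, c1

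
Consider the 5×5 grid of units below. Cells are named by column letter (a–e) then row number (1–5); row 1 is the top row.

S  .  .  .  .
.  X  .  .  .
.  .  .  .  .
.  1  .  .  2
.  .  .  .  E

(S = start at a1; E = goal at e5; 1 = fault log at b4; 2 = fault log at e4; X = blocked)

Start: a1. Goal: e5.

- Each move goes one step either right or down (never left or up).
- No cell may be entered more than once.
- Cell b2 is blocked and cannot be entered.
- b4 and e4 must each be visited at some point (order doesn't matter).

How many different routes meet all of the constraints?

A right/down-only route from a1 to e5 makes exactly 4 down-moves and 4 right-moves in some order.
With no other constraints that would be C(8,4) = 70 routes.
A monotone route can only reach the required cells in the order b4, e4, so split there and multiply the segment counts (each segment already excludes blocked cells): a1→b4: 2; b4→e4: 1; e4→e5: 1; product = 2.
That gives 2 routes.

2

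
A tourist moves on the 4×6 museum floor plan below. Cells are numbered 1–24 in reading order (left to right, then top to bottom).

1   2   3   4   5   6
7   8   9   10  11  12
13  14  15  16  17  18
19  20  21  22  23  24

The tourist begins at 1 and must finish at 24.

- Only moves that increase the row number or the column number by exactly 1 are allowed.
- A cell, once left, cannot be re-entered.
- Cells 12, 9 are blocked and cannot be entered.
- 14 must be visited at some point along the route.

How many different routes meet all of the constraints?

A right/down-only route from 1 to 24 makes exactly 3 down-moves and 5 right-moves in some order.
With no other constraints that would be C(8,3) = 56 routes.
Split at 14 and multiply the segment counts (each segment already excludes blocked cells): 1→14: 3; 14→24: 5; product = 15.
That gives 15 routes.

15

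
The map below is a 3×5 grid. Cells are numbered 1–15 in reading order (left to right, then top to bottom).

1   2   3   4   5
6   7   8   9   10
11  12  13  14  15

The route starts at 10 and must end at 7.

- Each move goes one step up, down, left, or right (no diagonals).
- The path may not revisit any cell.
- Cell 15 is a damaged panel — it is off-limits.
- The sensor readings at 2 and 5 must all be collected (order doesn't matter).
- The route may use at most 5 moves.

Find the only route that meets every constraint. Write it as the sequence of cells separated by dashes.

10 - 5 - 4 - 3 - 2 - 7

The budget equals the shortest possible length, so every move has to be on a shortest route through the required cells.
Route from 10: up to 5, 3× left (reaching 2), down to 7 — 5 moves in all.
Check: all required cells visited; 5 ≤ 5 moves.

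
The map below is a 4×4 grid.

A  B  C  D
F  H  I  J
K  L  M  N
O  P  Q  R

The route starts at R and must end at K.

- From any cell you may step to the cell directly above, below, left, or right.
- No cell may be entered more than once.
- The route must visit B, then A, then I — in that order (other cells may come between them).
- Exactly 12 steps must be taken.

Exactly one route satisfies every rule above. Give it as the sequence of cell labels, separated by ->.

The waypoints must appear in the order B, A, I, with no cell reused.
Route from R: up 3 to D, left 3 to A, down 1 to F, right 2 to I, down 1 to M, left 2 to K — 12 moves in all.
Check: order respected (B at step 5, A at step 6, I at step 9); 12 moves as required.

R -> N -> J -> D -> C -> B -> A -> F -> H -> I -> M -> L -> K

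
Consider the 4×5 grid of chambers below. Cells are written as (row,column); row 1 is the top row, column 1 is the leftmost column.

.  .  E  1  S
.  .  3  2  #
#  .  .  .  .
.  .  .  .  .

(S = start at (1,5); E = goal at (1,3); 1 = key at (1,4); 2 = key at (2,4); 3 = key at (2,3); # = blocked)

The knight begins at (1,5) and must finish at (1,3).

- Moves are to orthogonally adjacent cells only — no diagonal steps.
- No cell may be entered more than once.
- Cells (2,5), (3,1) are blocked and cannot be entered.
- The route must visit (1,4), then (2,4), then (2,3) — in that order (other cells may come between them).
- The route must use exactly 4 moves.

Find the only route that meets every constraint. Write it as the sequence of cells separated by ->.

The waypoints must appear in the order (1,4), (2,4), (2,3), with no cell reused.
Route from (1,5): left to (1,4), down to (2,4), left to (2,3), up to (1,3) — 4 moves in all.
Check: order respected (1 at step 1, 2 at step 2, 3 at step 3); 4 moves as required.

(1,5) -> (1,4) -> (2,4) -> (2,3) -> (1,3)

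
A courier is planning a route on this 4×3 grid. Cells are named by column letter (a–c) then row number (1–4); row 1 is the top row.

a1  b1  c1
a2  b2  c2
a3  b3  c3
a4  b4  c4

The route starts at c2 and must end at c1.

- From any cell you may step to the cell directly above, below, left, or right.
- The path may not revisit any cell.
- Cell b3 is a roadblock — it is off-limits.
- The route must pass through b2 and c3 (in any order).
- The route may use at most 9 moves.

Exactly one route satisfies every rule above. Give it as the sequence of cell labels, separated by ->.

The 9-move cap with required stops at b2, c3 leaves no slack for detours.
Route from c2: down 2 to c4, left 2 to a4, up 2 to a2, right 1 to b2, up 1 to b1, right 1 to c1 — 9 moves in all.
Check: all required cells visited; 9 ≤ 9 moves.

c2 -> c3 -> c4 -> b4 -> a4 -> a3 -> a2 -> b2 -> b1 -> c1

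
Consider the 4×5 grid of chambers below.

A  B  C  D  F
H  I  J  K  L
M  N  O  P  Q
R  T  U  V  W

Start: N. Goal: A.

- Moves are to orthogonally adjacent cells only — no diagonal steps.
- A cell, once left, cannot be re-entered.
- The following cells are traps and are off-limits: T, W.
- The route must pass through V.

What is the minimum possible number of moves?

9

Any route passes through V somewhere between N and A. Summing Manhattan distances along the two legs (N → V → A) gives a lower bound of 3 + 6 = 9 moves.
A route of 9 moves achieves this: N → O → U → V → P → K → D → C → B → A.
Since 9 matches the lower bound, it is optimal.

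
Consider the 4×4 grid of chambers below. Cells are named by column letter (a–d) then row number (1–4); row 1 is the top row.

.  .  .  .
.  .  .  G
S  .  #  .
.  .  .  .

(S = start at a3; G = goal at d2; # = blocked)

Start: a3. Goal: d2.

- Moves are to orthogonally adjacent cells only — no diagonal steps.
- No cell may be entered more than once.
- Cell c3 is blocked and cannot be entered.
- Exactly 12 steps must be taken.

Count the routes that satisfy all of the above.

1

Need simple routes of exactly 12 moves from a3 to d2 (Manhattan distance 4, so 4 moves are spent on a detour and 4 undoing it).
Enumerating: a3 a2 a1 b1 c1 c2 b2 b3 b4 c4 d4 d3 d2.
That gives 1 route.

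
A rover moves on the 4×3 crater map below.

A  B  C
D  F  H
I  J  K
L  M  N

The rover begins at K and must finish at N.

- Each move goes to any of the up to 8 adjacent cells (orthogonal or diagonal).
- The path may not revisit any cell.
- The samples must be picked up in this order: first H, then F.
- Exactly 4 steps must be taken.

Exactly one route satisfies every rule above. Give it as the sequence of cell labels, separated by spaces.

The waypoints must appear in the order H, F, with no cell reused.
Route from K: up to H, left to F, down to J, down-right to N — 4 moves in all.
Check: order respected (H at step 1, F at step 2); 4 moves as required.

K H F J N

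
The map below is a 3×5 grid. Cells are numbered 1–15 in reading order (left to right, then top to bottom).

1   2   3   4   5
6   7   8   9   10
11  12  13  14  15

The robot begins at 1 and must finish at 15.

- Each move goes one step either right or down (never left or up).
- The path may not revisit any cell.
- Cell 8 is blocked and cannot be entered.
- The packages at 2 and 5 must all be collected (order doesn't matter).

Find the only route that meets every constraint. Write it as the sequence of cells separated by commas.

Moves only go right or down, so the column and row indices never decrease.
Route from 1: 4× right (reaching 5), 2× down (reaching 15) — 6 moves in all.
Check: all required cells visited.

1, 2, 3, 4, 5, 10, 15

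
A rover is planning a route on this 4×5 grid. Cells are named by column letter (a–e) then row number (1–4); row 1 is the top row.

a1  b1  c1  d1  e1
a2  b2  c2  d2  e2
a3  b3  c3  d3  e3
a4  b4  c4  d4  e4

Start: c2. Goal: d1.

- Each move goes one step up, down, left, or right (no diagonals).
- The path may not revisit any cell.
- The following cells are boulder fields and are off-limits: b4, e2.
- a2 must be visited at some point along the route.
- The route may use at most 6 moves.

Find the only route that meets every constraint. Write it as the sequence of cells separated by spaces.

The 6-move cap with required stops at a2 leaves no slack for detours.
Route from c2: left 2 to a2, up 1 to a1, right 3 to d1 — 6 moves in all.
Check: all required cells visited; 6 ≤ 6 moves.

c2 b2 a2 a1 b1 c1 d1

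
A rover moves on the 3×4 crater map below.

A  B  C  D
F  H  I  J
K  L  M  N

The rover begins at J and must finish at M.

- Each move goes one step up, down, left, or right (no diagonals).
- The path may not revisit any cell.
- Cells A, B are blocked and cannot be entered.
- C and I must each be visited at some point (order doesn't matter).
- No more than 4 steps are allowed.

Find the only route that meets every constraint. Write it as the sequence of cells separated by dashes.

Any route must reach C and I and still end at M within 4 moves, so the order of the required stops is forced.
Route from J: up to D, left to C, 2× down (reaching M) — 4 moves in all.
Check: all required cells visited; 4 ≤ 4 moves.

J - D - C - I - M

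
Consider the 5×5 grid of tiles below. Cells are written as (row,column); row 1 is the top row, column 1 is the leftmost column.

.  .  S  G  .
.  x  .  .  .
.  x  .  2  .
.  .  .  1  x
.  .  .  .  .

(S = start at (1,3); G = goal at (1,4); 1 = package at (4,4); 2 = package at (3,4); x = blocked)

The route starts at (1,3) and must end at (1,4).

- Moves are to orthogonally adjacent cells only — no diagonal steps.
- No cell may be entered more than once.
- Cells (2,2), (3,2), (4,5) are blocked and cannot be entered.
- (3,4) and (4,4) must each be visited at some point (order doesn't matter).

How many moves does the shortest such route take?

Any route passes through (3,4) and (4,4) in some order between (1,3) and (1,4). Summing Manhattan distances along each leg and taking the cheapest ordering ((1,3) → (4,4) → (3,4) → (1,4)) gives a lower bound of 4 + 1 + 2 = 7 moves.
A route of 7 moves achieves this: (1,3) → (2,3) → (3,3) → (4,3) → (4,4) → (3,4) → (2,4) → (1,4).
Since 7 matches the lower bound, it is optimal.

7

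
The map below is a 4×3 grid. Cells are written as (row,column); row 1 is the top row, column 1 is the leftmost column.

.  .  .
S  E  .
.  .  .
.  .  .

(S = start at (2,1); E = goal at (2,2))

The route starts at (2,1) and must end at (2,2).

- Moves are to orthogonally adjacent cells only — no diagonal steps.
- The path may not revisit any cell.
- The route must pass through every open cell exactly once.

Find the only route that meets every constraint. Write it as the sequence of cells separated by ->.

(2,1) -> (1,1) -> (1,2) -> (1,3) -> (2,3) -> (3,3) -> (4,3) -> (4,2) -> (4,1) -> (3,1) -> (3,2) -> (2,2)

Need to visit all 12 open cells exactly once, starting at (2,1) and ending at (2,2).
Cell (4,1) has only two open neighbours ((3,1) and (4,2)), so the path must pass straight through it: one of those is the cell it's entered from and the other is where it exits.
Route from (2,1): up 1 to (1,1), right 2 to (1,3), down 3 to (4,3), left 2 to (4,1), up 1 to (3,1), right 1 to (3,2), up 1 to (2,2) — 11 moves in all.
Check: all 12 open cells covered.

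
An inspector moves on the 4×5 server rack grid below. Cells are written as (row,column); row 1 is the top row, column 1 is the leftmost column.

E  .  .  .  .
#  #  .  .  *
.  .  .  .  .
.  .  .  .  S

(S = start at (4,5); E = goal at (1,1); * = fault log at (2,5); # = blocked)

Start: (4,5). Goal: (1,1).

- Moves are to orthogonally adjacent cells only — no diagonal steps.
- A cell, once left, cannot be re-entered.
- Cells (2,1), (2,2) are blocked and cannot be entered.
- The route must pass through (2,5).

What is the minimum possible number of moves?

Any route passes through (2,5) somewhere between (4,5) and (1,1). Summing Manhattan distances along the two legs ((4,5) → (2,5) → (1,1)) gives a lower bound of 2 + 5 = 7 moves.
A route of 7 moves achieves this: (4,5) → (3,5) → (2,5) → (1,5) → (1,4) → (1,3) → (1,2) → (1,1).
Since 7 matches the lower bound, it is optimal.

7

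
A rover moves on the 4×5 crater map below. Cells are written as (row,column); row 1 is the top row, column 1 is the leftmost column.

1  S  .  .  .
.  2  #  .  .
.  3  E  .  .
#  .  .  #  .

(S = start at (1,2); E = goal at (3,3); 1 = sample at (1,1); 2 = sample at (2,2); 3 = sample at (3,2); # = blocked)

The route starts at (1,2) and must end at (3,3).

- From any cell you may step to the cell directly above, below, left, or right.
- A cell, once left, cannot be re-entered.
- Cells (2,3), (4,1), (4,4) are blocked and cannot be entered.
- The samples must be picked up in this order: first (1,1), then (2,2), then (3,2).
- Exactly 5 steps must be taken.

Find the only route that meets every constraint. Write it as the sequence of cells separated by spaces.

(1,2) (1,1) (2,1) (2,2) (3,2) (3,3)

The waypoints must appear in the order (1,1), (2,2), (3,2), with no cell reused.
Route from (1,2): left 1 to (1,1), down 1 to (2,1), right 1 to (2,2), down 1 to (3,2), right 1 to (3,3) — 5 moves in all.
Check: order respected (1 at step 1, 2 at step 3, 3 at step 4); 5 moves as required.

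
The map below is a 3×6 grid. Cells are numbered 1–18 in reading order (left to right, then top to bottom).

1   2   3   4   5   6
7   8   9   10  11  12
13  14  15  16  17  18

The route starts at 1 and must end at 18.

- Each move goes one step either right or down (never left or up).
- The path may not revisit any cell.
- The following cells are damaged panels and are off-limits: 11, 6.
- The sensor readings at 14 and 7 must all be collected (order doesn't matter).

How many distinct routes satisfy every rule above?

2

A right/down-only route from 1 to 18 makes exactly 2 down-moves and 5 right-moves in some order.
With no other constraints that would be C(7,2) = 21 routes.
A monotone route can only reach the required cells in the order 7, 14, so split there and multiply the segment counts (each segment already excludes blocked cells): 1→7: 1; 7→14: 2; 14→18: 1; product = 2.
That gives 2 routes.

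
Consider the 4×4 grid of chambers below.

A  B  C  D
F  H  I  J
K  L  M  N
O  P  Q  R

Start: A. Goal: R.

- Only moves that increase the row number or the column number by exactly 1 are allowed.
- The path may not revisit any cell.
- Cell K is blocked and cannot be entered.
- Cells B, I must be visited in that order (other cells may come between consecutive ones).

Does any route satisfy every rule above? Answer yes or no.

One route that works: A → B → H → I → M → Q → R.

yes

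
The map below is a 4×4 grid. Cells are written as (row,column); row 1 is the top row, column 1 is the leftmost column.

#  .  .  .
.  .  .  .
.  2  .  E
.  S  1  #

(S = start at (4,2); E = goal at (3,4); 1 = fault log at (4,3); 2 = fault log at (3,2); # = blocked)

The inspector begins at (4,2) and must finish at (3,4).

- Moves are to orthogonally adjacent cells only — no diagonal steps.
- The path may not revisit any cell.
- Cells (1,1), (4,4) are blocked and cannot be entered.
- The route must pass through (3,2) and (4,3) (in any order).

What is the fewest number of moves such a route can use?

Any route passes through (3,2) and (4,3) in some order between (4,2) and (3,4). Summing Manhattan distances along each leg and taking the cheapest ordering ((4,2) → (4,3) → (3,2) → (3,4)) gives a lower bound of 1 + 2 + 2 = 5 moves.
The shortest route satisfying every rule uses 7 moves: (4,2) → (4,3) → (3,3) → (3,2) → (2,2) → (2,3) → (2,4) → (3,4).
The no-revisit rule (legs can't share cells) pushes the minimum above the 5-move bound; an exhaustive check rules out every length from 5 to 6, leaving 7 as the minimum.

7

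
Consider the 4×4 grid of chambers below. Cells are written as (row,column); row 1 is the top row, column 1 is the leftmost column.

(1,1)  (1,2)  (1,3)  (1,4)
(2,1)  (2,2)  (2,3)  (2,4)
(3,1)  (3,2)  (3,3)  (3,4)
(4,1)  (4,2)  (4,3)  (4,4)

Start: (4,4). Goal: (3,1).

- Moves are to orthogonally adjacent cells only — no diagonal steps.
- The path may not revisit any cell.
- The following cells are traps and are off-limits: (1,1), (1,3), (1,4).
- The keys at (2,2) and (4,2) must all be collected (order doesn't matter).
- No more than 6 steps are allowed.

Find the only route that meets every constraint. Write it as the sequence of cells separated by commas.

The 6-move cap with required stops at (2,2), (4,2) leaves no slack for detours.
Route from (4,4): left 2 to (4,2), up 2 to (2,2), left 1 to (2,1), down 1 to (3,1) — 6 moves in all.
Check: all required cells visited; 6 ≤ 6 moves.

(4,4), (4,3), (4,2), (3,2), (2,2), (2,1), (3,1)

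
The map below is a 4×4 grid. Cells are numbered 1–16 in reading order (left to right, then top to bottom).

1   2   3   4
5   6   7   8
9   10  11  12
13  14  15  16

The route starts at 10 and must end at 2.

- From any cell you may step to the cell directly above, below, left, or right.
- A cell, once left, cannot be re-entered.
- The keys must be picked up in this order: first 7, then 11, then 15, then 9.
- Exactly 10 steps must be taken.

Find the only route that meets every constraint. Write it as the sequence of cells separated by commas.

10, 6, 7, 11, 15, 14, 13, 9, 5, 1, 2

The waypoints must appear in the order 7, 11, 15, 9, with no cell reused.
Route from 10: up to 6, right to 7, 2× down (reaching 15), 2× left (reaching 13), 3× up (reaching 1), right to 2 — 10 moves in all.
Check: order respected (7 at step 2, 11 at step 3, 15 at step 4, 9 at step 7); 10 moves as required.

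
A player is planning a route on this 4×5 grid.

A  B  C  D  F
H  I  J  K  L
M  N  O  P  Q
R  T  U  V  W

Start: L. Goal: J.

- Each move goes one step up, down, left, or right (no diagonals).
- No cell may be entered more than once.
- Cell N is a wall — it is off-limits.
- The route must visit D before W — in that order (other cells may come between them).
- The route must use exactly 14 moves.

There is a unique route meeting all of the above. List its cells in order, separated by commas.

The waypoints must appear in the order D, W, with no cell reused.
Route from L: up 1 to F, left 1 to D, down 2 to P, right 1 to Q, down 1 to W, left 4 to R, up 2 to H, right 2 to J — 14 moves in all.
Check: order respected (D at step 2, W at step 6); 14 moves as required.

L, F, D, K, P, Q, W, V, U, T, R, M, H, I, J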